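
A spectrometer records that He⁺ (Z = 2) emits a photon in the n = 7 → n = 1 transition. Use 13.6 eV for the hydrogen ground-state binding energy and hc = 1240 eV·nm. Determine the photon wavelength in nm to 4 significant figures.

23.27 nm

For Z = 2 the level energies scale as Z², so the effective Rydberg energy is 13.6 × 4 = 54.40 eV.
ΔE = 54.40 × (1/1² − 1/7²) = 54.40 × 0.9796 = 53.29 eV.
λ = hc/ΔE = 1240 / 53.29 = 23.27 nm.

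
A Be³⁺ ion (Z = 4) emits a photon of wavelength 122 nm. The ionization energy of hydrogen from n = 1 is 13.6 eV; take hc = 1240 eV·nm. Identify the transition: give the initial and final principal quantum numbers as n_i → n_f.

n_i = 8, n_f = 4

The photon energy is ΔE = hc/λ = 1240 / 122 = 10.16 eV.
With Z = 4, ΔE = 217.6 × (1/n_f² − 1/n_i²), so 1/n_f² − 1/n_i² = 0.04671.
Trying n_f = 4 gives 1/n_i² = 0.01579, i.e. n_i ≈ 8; this pair matches.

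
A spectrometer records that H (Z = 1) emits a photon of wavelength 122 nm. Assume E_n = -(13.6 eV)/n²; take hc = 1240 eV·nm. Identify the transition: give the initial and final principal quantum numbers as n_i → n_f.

n_i = 2, n_f = 1

The photon energy is ΔE = hc/λ = 1240 / 122 = 10.16 eV.
With Z = 1, ΔE = 13.60 × (1/n_f² − 1/n_i²), so 1/n_f² − 1/n_i² = 0.7473.
Trying n_f = 1 gives 1/n_i² = 0.2527, i.e. n_i ≈ 2; this pair matches.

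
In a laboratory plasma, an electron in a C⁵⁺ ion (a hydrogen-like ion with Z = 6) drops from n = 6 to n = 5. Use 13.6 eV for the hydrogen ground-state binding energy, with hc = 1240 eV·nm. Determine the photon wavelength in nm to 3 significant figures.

For Z = 6 the level energies scale as Z², so the effective Rydberg energy is 13.6 × 36 = 489.6 eV.
ΔE = 489.6 × (1/5² − 1/6²) = 489.6 × 0.01222 = 5.984 eV.
λ = hc/ΔE = 1240 / 5.984 = 207 nm.

207 nm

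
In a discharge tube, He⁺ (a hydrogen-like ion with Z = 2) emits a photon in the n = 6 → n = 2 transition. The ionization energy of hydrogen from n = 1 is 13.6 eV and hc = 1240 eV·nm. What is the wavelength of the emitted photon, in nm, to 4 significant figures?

102.6 nm

For Z = 2 the level energies scale as Z², so the effective Rydberg energy is 13.6 × 4 = 54.40 eV.
ΔE = 54.40 × (1/2² − 1/6²) = 54.40 × 0.2222 = 12.09 eV.
λ = hc/ΔE = 1240 / 12.09 = 102.6 nm.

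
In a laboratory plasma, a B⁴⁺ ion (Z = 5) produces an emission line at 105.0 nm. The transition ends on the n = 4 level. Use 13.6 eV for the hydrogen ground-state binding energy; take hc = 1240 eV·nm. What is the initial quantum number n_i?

n_i = 6

The photon energy is ΔE = hc/λ = 1240 / 105.0 = 11.81 eV.
With Z = 5, ΔE = 340.0 × (1/n_f² − 1/n_i²), so 1/n_f² − 1/n_i² = 0.03473.
With n_f = 4: 1/n_i² = 1/16 − 0.03473 = 0.02777, so n_i ≈ 6.00.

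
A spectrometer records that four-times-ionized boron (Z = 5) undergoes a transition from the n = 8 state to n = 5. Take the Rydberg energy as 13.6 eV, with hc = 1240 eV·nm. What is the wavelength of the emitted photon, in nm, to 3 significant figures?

150 nm

For Z = 5 the level energies scale as Z², so the effective Rydberg energy is 13.6 × 25 = 340.0 eV.
ΔE = 340.0 × (1/5² − 1/8²) = 340.0 × 0.02438 = 8.288 eV.
λ = hc/ΔE = 1240 / 8.288 = 150 nm.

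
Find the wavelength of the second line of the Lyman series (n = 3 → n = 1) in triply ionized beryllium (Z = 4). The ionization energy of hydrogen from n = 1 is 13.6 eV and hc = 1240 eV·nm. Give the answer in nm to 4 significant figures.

The Lyman series terminates on n_f = 1; the second line has n_i = 1+2 = 3.
ΔE = 217.6 × (1/1² − 1/3²) = 193.4 eV.
λ = 1240 / 193.4 = 6.411 nm.

6.411 nm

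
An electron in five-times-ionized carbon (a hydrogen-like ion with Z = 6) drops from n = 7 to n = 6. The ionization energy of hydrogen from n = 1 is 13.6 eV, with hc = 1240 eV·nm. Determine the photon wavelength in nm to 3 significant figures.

For Z = 6 the level energies scale as Z², so the effective Rydberg energy is 13.6 × 36 = 489.6 eV.
ΔE = 489.6 × (1/6² − 1/7²) = 489.6 × 0.007370 = 3.608 eV.
λ = hc/ΔE = 1240 / 3.608 = 344 nm.

344 nm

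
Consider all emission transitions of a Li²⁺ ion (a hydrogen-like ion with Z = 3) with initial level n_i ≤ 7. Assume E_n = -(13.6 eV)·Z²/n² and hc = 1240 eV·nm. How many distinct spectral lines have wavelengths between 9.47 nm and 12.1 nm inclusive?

5

Enumerate all n_i → n_f pairs with 1 ≤ n_f < n_i ≤ 7 and compute λ = 1240 / [13.6·9·(1/n_f² − 1/n_i²)].
Lines falling in [9.47, 12.1] nm: 7→1 (10.34 nm), 6→1 (10.42 nm), 5→1 (10.55 nm), 4→1 (10.81 nm), 3→1 (11.40 nm).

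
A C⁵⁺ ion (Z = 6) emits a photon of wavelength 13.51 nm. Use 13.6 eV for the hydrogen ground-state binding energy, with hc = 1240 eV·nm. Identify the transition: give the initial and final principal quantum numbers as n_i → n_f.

n_i = 4, n_f = 2

The photon energy is ΔE = hc/λ = 1240 / 13.51 = 91.78 eV.
With Z = 6, ΔE = 489.6 × (1/n_f² − 1/n_i²), so 1/n_f² − 1/n_i² = 0.1875.
Trying n_f = 2 gives 1/n_i² = 0.06253, i.e. n_i ≈ 4; this pair matches.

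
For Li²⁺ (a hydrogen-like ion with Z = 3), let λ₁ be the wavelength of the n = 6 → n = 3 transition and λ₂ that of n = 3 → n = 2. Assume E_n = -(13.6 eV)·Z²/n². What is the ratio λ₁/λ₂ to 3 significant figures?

1.67

λ ∝ 1/ΔE ∝ 1/(1/n_f² − 1/n_i²), and the Z² and hc factors cancel in the ratio.
λ₁/λ₂ = (1/2² − 1/3²)/(1/3² − 1/6²) = 0.1389/0.08333 = 1.67.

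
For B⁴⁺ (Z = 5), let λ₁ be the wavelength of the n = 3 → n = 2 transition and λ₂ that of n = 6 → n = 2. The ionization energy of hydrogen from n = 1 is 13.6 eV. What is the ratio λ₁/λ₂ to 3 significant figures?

1.60

λ ∝ 1/ΔE ∝ 1/(1/n_f² − 1/n_i²), and the Z² and hc factors cancel in the ratio.
λ₁/λ₂ = (1/2² − 1/6²)/(1/2² − 1/3²) = 0.2222/0.1389 = 1.60.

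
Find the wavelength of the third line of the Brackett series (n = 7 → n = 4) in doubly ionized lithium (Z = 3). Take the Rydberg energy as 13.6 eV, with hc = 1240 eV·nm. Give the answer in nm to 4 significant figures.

The Brackett series terminates on n_f = 4; the third line has n_i = 4+3 = 7.
ΔE = 122.4 × (1/4² − 1/7²) = 5.152 eV.
λ = 1240 / 5.152 = 240.7 nm.

240.7 nm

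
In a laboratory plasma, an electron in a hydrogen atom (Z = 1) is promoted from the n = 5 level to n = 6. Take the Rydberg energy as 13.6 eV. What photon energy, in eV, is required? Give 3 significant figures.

E_6 = −13.60/36 = −0.3778 eV and E_5 = −13.60/25 = −0.5440 eV.
The photon energy is |E_6 − E_5| = 0.166 eV.

0.166 eV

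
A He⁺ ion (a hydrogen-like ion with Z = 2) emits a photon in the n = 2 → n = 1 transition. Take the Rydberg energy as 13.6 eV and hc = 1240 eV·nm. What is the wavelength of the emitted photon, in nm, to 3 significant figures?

30.4 nm

For Z = 2 the level energies scale as Z², so the effective Rydberg energy is 13.6 × 4 = 54.40 eV.
ΔE = 54.40 × (1/1² − 1/2²) = 54.40 × 0.7500 = 40.80 eV.
λ = hc/ΔE = 1240 / 40.80 = 30.4 nm.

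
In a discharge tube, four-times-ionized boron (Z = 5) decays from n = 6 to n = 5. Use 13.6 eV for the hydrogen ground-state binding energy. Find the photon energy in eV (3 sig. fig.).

The Bohr energies scale as Z², so for Z = 5: E_n = −340.0/n² eV.
E_6 = −340.0/36 = −9.444 eV and E_5 = −340.0/25 = −13.60 eV.
The photon energy is |E_6 − E_5| = 4.16 eV.

4.16 eV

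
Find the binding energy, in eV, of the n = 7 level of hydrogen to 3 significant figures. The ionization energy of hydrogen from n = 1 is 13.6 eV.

E_7 = −13.60/49 = −0.278 eV, so ionization (to E = 0) requires 0.278 eV.

0.278 eV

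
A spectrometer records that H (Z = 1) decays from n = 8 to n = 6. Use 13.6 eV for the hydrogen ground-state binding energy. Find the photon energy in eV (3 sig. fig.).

E_8 = −13.60/64 = −0.2125 eV and E_6 = −13.60/36 = −0.3778 eV.
The photon energy is |E_8 − E_6| = 0.165 eV.

0.165 eV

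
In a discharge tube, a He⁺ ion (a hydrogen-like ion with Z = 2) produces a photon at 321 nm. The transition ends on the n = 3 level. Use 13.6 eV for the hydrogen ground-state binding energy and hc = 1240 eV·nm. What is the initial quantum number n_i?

The photon energy is ΔE = hc/λ = 1240 / 321 = 3.863 eV.
With Z = 2, ΔE = 54.40 × (1/n_f² − 1/n_i²), so 1/n_f² − 1/n_i² = 0.07101.
With n_f = 3: 1/n_i² = 1/9 − 0.07101 = 0.04010, so n_i ≈ 4.99.

n_i = 5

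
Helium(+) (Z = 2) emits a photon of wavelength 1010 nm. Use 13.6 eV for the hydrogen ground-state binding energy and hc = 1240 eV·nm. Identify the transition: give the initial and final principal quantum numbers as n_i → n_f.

The photon energy is ΔE = hc/λ = 1240 / 1010 = 1.228 eV.
With Z = 2, ΔE = 54.40 × (1/n_f² − 1/n_i²), so 1/n_f² − 1/n_i² = 0.02257.
Trying n_f = 4 gives 1/n_i² = 0.03993, i.e. n_i ≈ 5; this pair matches.

n_i = 5, n_f = 4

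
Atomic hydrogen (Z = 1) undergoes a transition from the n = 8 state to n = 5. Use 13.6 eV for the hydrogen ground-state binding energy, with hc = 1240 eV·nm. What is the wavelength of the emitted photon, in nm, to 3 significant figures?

3740 nm

ΔE = 13.60 × (1/5² − 1/8²) = 13.60 × 0.02438 = 0.3315 eV.
λ = hc/ΔE = 1240 / 0.3315 = 3740 nm.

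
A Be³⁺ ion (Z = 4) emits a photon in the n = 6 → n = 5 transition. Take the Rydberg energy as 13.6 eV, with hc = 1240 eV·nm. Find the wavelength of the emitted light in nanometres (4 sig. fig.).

466.2 nm

For Z = 4 the level energies scale as Z², so the effective Rydberg energy is 13.6 × 16 = 217.6 eV.
ΔE = 217.6 × (1/5² − 1/6²) = 217.6 × 0.01222 = 2.660 eV.
λ = hc/ΔE = 1240 / 2.660 = 466.2 nm.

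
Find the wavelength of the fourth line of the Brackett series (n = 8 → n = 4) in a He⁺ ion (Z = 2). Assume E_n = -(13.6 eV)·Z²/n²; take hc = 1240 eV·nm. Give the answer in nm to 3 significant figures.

The Brackett series terminates on n_f = 4; the fourth line has n_i = 4+4 = 8.
ΔE = 54.40 × (1/4² − 1/8²) = 2.550 eV.
λ = 1240 / 2.550 = 486 nm.

486 nm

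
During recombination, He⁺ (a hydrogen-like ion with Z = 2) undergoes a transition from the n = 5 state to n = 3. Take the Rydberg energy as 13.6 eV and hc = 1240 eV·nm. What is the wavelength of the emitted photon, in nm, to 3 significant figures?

321 nm

For Z = 2 the level energies scale as Z², so the effective Rydberg energy is 13.6 × 4 = 54.40 eV.
ΔE = 54.40 × (1/3² − 1/5²) = 54.40 × 0.07111 = 3.868 eV.
λ = hc/ΔE = 1240 / 3.868 = 321 nm.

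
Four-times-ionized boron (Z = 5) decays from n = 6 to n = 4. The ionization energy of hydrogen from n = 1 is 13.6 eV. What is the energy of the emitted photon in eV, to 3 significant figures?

The Bohr energies scale as Z², so for Z = 5: E_n = −340.0/n² eV.
E_6 = −340.0/36 = −9.444 eV and E_4 = −340.0/16 = −21.25 eV.
The photon energy is |E_6 − E_4| = 11.8 eV.

11.8 eV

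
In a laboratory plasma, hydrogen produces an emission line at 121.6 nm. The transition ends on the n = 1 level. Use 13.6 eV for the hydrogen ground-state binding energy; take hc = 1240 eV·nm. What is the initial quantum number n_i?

The photon energy is ΔE = hc/λ = 1240 / 121.6 = 10.20 eV.
With Z = 1, ΔE = 13.60 × (1/n_f² − 1/n_i²), so 1/n_f² − 1/n_i² = 0.7498.
With n_f = 1: 1/n_i² = 1/1 − 0.7498 = 0.2502, so n_i ≈ 2.00.

n_i = 2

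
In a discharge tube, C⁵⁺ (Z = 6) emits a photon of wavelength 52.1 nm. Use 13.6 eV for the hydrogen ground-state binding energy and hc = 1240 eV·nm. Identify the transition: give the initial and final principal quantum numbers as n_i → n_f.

The photon energy is ΔE = hc/λ = 1240 / 52.1 = 23.80 eV.
With Z = 6, ΔE = 489.6 × (1/n_f² − 1/n_i²), so 1/n_f² − 1/n_i² = 0.04861.
Trying n_f = 3 gives 1/n_i² = 0.06250, i.e. n_i ≈ 4; this pair matches.

n_i = 4, n_f = 3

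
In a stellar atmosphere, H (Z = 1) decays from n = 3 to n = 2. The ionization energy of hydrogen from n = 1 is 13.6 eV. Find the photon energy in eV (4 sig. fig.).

E_3 = −13.60/9 = −1.511 eV and E_2 = −13.60/4 = −3.400 eV.
The photon energy is |E_3 − E_2| = 1.889 eV.

1.889 eV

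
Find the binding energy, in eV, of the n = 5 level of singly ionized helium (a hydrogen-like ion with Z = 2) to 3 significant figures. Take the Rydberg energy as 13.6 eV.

E_n = −13.6 Z²/n² = −54.40/n² eV for Z = 2.
E_5 = −54.40/25 = −2.18 eV, so ionization (to E = 0) requires 2.18 eV.

2.18 eV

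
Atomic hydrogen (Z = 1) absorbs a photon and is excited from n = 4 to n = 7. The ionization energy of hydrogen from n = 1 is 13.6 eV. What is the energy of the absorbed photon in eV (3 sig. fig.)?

0.572 eV

E_7 = −13.60/49 = −0.2776 eV and E_4 = −13.60/16 = −0.8500 eV.
The photon energy is |E_7 − E_4| = 0.572 eV.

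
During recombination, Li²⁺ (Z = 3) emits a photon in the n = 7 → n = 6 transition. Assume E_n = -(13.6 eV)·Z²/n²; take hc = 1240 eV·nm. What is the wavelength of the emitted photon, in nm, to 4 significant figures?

For Z = 3 the level energies scale as Z², so the effective Rydberg energy is 13.6 × 9 = 122.4 eV.
ΔE = 122.4 × (1/6² − 1/7²) = 122.4 × 0.007370 = 0.9020 eV.
λ = hc/ΔE = 1240 / 0.9020 = 1375 nm.

1375 nm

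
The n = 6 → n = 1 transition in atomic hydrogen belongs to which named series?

The series is set by the lower level: n_f = 1 is the Lyman series.

Lyman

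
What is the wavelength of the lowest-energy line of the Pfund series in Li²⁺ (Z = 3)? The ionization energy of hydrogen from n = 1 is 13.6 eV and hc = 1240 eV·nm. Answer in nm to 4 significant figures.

The Pfund series terminates on n_f = 5; the first line has n_i = 5+1 = 6.
ΔE = 122.4 × (1/5² − 1/6²) = 1.496 eV.
λ = 1240 / 1.496 = 828.9 nm.

828.9 nm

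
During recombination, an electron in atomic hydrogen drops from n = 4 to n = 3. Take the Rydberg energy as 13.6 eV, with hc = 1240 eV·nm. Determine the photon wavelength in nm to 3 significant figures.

ΔE = 13.60 × (1/3² − 1/4²) = 13.60 × 0.04861 = 0.6611 eV.
λ = hc/ΔE = 1240 / 0.6611 = 1880 nm.
This line belongs to the Paschen series.

1880 nm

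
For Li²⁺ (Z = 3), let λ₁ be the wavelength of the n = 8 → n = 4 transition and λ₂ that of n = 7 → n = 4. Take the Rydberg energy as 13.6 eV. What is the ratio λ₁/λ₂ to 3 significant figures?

0.898

λ ∝ 1/ΔE ∝ 1/(1/n_f² − 1/n_i²), and the Z² and hc factors cancel in the ratio.
λ₁/λ₂ = (1/4² − 1/7²)/(1/4² − 1/8²) = 0.04209/0.04688 = 0.898.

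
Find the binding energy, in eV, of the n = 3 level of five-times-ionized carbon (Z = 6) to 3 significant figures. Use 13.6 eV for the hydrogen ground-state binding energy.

E_n = −13.6 Z²/n² = −489.6/n² eV for Z = 6.
E_3 = −489.6/9 = −54.4 eV, so ionization (to E = 0) requires 54.4 eV.

54.4 eV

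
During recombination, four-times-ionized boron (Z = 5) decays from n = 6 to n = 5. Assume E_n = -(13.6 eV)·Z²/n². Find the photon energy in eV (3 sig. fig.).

The Bohr energies scale as Z², so for Z = 5: E_n = −340.0/n² eV.
E_6 = −340.0/36 = −9.444 eV and E_5 = −340.0/25 = −13.60 eV.
The photon energy is |E_6 − E_5| = 4.16 eV.

4.16 eV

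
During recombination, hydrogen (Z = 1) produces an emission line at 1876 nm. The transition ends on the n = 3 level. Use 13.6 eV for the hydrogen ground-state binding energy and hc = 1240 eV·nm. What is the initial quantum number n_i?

n_i = 4

The photon energy is ΔE = hc/λ = 1240 / 1876 = 0.6610 eV.
With Z = 1, ΔE = 13.60 × (1/n_f² − 1/n_i²), so 1/n_f² − 1/n_i² = 0.04860.
With n_f = 3: 1/n_i² = 1/9 − 0.04860 = 0.06251, so n_i ≈ 4.00.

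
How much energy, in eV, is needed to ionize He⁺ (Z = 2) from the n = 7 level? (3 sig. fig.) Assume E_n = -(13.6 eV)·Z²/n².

E_n = −13.6 Z²/n² = −54.40/n² eV for Z = 2.
E_7 = −54.40/49 = −1.11 eV, so ionization (to E = 0) requires 1.11 eV.

1.11 eV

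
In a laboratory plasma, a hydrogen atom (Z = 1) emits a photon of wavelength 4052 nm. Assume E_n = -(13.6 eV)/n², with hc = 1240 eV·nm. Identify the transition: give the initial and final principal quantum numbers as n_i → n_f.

The photon energy is ΔE = hc/λ = 1240 / 4052 = 0.3060 eV.
With Z = 1, ΔE = 13.60 × (1/n_f² − 1/n_i²), so 1/n_f² − 1/n_i² = 0.02250.
Trying n_f = 4 gives 1/n_i² = 0.04000, i.e. n_i ≈ 5; this pair matches.

n_i = 5, n_f = 4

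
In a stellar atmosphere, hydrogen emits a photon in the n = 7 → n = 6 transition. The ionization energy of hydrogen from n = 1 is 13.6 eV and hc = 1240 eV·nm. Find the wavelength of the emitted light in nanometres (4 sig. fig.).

12370 nm

ΔE = 13.60 × (1/6² − 1/7²) = 13.60 × 0.007370 = 0.1002 eV.
λ = hc/ΔE = 1240 / 0.1002 = 12370 nm.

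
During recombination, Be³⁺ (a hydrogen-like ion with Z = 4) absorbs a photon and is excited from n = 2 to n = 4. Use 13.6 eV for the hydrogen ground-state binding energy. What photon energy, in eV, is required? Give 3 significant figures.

The Bohr energies scale as Z², so for Z = 4: E_n = −217.6/n² eV.
E_4 = −217.6/16 = −13.60 eV and E_2 = −217.6/4 = −54.40 eV.
The photon energy is |E_4 − E_2| = 40.8 eV.

40.8 eV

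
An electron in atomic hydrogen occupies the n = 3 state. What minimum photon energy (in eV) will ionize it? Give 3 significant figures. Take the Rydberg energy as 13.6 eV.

E_3 = −13.60/9 = −1.51 eV, so ionization (to E = 0) requires 1.51 eV.

1.51 eV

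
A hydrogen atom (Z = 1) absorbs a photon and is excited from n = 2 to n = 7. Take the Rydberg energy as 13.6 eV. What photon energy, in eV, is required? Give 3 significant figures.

3.12 eV

E_7 = −13.60/49 = −0.2776 eV and E_2 = −13.60/4 = −3.400 eV.
The photon energy is |E_7 − E_2| = 3.12 eV.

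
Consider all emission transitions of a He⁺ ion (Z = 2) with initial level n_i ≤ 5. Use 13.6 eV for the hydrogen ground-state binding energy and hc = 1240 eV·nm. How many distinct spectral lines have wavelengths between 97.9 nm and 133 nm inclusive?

2

Enumerate all n_i → n_f pairs with 1 ≤ n_f < n_i ≤ 5 and compute λ = 1240 / [13.6·4·(1/n_f² − 1/n_i²)].
Lines falling in [97.9, 133] nm: 5→2 (108.5 nm), 4→2 (121.6 nm).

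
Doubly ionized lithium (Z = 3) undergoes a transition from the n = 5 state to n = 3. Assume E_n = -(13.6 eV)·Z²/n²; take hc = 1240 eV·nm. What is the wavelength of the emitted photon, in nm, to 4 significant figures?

142.5 nm

For Z = 3 the level energies scale as Z², so the effective Rydberg energy is 13.6 × 9 = 122.4 eV.
ΔE = 122.4 × (1/3² − 1/5²) = 122.4 × 0.07111 = 8.704 eV.
λ = hc/ΔE = 1240 / 8.704 = 142.5 nm.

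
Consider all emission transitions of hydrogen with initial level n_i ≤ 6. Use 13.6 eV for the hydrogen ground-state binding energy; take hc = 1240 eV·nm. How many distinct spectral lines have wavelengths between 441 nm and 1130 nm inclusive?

Enumerate all n_i → n_f pairs with 1 ≤ n_f < n_i ≤ 6 and compute λ = 1240 / [13.6·1·(1/n_f² − 1/n_i²)].
Lines falling in [441, 1130] nm: 4→2 (486.3 nm), 3→2 (656.5 nm), 6→3 (1094 nm).

3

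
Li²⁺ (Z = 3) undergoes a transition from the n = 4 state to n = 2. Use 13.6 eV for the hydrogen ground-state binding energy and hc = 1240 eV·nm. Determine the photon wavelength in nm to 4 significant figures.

For Z = 3 the level energies scale as Z², so the effective Rydberg energy is 13.6 × 9 = 122.4 eV.
ΔE = 122.4 × (1/2² − 1/4²) = 122.4 × 0.1875 = 22.95 eV.
λ = hc/ΔE = 1240 / 22.95 = 54.03 nm.

54.03 nm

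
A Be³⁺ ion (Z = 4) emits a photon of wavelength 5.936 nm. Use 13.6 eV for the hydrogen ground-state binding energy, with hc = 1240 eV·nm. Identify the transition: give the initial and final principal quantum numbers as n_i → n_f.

The photon energy is ΔE = hc/λ = 1240 / 5.936 = 208.9 eV.
With Z = 4, ΔE = 217.6 × (1/n_f² − 1/n_i²), so 1/n_f² − 1/n_i² = 0.9600.
Trying n_f = 1 gives 1/n_i² = 0.04001, i.e. n_i ≈ 5; this pair matches.

n_i = 5, n_f = 1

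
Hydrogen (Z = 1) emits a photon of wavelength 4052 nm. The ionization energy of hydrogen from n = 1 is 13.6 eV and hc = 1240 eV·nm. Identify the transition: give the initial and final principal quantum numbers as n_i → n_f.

The photon energy is ΔE = hc/λ = 1240 / 4052 = 0.3060 eV.
With Z = 1, ΔE = 13.60 × (1/n_f² − 1/n_i²), so 1/n_f² − 1/n_i² = 0.02250.
Trying n_f = 4 gives 1/n_i² = 0.04000, i.e. n_i ≈ 5; this pair matches.

n_i = 5, n_f = 4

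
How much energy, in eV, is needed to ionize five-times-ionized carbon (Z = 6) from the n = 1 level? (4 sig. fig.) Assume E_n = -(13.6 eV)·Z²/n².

489.6 eV

E_n = −13.6 Z²/n² = −489.6/n² eV for Z = 6.
E_1 = −489.6/1 = −489.6 eV, so ionization (to E = 0) requires 489.6 eV.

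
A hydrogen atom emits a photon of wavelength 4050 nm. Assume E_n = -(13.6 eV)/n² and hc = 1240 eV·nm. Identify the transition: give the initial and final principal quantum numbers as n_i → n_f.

The photon energy is ΔE = hc/λ = 1240 / 4050 = 0.3062 eV.
With Z = 1, ΔE = 13.60 × (1/n_f² − 1/n_i²), so 1/n_f² − 1/n_i² = 0.02251.
Trying n_f = 4 gives 1/n_i² = 0.03999, i.e. n_i ≈ 5; this pair matches.

n_i = 5, n_f = 4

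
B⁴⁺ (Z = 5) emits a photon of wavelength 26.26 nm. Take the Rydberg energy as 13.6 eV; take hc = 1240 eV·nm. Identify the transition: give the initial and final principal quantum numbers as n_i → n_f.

The photon energy is ΔE = hc/λ = 1240 / 26.26 = 47.22 eV.
With Z = 5, ΔE = 340.0 × (1/n_f² − 1/n_i²), so 1/n_f² − 1/n_i² = 0.1389.
Trying n_f = 2 gives 1/n_i² = 0.1111, i.e. n_i ≈ 3; this pair matches.

n_i = 3, n_f = 2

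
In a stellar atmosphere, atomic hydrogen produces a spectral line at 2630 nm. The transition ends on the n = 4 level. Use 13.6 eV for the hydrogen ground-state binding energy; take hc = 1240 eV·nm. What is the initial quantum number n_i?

n_i = 6

The photon energy is ΔE = hc/λ = 1240 / 2630 = 0.4715 eV.
With Z = 1, ΔE = 13.60 × (1/n_f² − 1/n_i²), so 1/n_f² − 1/n_i² = 0.03467.
With n_f = 4: 1/n_i² = 1/16 − 0.03467 = 0.02783, so n_i ≈ 5.99.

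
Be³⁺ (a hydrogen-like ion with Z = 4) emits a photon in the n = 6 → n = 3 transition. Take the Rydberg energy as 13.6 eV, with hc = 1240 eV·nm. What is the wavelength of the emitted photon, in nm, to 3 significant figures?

68.4 nm

For Z = 4 the level energies scale as Z², so the effective Rydberg energy is 13.6 × 16 = 217.6 eV.
ΔE = 217.6 × (1/3² − 1/6²) = 217.6 × 0.08333 = 18.13 eV.
λ = hc/ΔE = 1240 / 18.13 = 68.4 nm.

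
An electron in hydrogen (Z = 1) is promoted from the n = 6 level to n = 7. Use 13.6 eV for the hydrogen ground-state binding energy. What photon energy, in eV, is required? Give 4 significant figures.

E_7 = −13.60/49 = −0.2776 eV and E_6 = −13.60/36 = −0.3778 eV.
The photon energy is |E_7 − E_6| = 0.1002 eV.

0.1002 eV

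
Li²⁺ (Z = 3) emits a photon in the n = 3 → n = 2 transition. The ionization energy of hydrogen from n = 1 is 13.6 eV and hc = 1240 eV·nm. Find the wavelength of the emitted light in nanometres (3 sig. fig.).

72.9 nm

For Z = 3 the level energies scale as Z², so the effective Rydberg energy is 13.6 × 9 = 122.4 eV.
ΔE = 122.4 × (1/2² − 1/3²) = 122.4 × 0.1389 = 17.00 eV.
λ = hc/ΔE = 1240 / 17.00 = 72.9 nm.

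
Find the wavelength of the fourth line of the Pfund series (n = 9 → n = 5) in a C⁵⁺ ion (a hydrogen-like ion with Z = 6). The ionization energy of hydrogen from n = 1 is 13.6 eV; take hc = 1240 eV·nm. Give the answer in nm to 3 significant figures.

The Pfund series terminates on n_f = 5; the fourth line has n_i = 5+4 = 9.
ΔE = 489.6 × (1/5² − 1/9²) = 13.54 eV.
λ = 1240 / 13.54 = 91.6 nm.

91.6 nm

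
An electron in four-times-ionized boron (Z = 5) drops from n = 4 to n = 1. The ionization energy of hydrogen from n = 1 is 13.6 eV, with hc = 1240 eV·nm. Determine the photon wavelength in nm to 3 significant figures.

For Z = 5 the level energies scale as Z², so the effective Rydberg energy is 13.6 × 25 = 340.0 eV.
ΔE = 340.0 × (1/1² − 1/4²) = 340.0 × 0.9375 = 318.8 eV.
λ = hc/ΔE = 1240 / 318.8 = 3.89 nm.

3.89 nm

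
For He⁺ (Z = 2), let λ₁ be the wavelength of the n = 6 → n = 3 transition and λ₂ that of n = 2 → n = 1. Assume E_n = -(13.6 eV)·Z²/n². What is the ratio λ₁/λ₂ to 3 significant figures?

λ ∝ 1/ΔE ∝ 1/(1/n_f² − 1/n_i²), and the Z² and hc factors cancel in the ratio.
λ₁/λ₂ = (1/1² − 1/2²)/(1/3² − 1/6²) = 0.7500/0.08333 = 9.00.

9.00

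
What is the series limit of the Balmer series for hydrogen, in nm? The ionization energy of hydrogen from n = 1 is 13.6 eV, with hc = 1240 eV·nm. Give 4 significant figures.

The Balmer series has lower level n_f = 2; the series limit corresponds to n_i → ∞.
ΔE_max = 13.6 × 1 / 2² = 3.400 eV.
λ_min = 1240 / 3.400 = 364.7 nm.

364.7 nm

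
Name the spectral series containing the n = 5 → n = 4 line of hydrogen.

Brackett

The series is set by the lower level: n_f = 4 is the Brackett series.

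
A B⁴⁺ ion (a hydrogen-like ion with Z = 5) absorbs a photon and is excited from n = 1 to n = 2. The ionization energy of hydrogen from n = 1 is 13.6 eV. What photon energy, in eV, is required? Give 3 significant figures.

255 eV

The Bohr energies scale as Z², so for Z = 5: E_n = −340.0/n² eV.
E_2 = −340.0/4 = −85.00 eV and E_1 = −340.0/1 = −340.0 eV.
The photon energy is |E_2 − E_1| = 255 eV.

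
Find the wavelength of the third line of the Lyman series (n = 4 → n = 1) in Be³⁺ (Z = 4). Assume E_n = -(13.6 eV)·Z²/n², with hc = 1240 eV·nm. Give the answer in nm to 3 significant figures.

The Lyman series terminates on n_f = 1; the third line has n_i = 1+3 = 4.
ΔE = 217.6 × (1/1² − 1/4²) = 204.0 eV.
λ = 1240 / 204.0 = 6.08 nm.

6.08 nm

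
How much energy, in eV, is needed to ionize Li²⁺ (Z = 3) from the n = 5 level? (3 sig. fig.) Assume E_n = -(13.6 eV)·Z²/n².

4.90 eV

E_n = −13.6 Z²/n² = −122.4/n² eV for Z = 3.
E_5 = −122.4/25 = −4.90 eV, so ionization (to E = 0) requires 4.90 eV.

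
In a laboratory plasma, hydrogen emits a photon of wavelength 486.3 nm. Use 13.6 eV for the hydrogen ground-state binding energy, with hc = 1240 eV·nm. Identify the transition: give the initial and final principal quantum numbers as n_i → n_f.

n_i = 4, n_f = 2

The photon energy is ΔE = hc/λ = 1240 / 486.3 = 2.550 eV.
With Z = 1, ΔE = 13.60 × (1/n_f² − 1/n_i²), so 1/n_f² − 1/n_i² = 0.1875.
Trying n_f = 2 gives 1/n_i² = 0.06251, i.e. n_i ≈ 4; this pair matches.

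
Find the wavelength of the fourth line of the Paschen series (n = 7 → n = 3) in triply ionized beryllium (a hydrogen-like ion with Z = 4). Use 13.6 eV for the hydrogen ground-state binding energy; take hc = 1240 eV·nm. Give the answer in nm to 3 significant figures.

The Paschen series terminates on n_f = 3; the fourth line has n_i = 3+4 = 7.
ΔE = 217.6 × (1/3² − 1/7²) = 19.74 eV.
λ = 1240 / 19.74 = 62.8 nm.

62.8 nm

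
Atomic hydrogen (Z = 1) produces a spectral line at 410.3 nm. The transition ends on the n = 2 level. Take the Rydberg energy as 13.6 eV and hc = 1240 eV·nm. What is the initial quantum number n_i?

n_i = 6

The photon energy is ΔE = hc/λ = 1240 / 410.3 = 3.022 eV.
With Z = 1, ΔE = 13.60 × (1/n_f² − 1/n_i²), so 1/n_f² − 1/n_i² = 0.2222.
With n_f = 2: 1/n_i² = 1/4 − 0.2222 = 0.02778, so n_i ≈ 6.00.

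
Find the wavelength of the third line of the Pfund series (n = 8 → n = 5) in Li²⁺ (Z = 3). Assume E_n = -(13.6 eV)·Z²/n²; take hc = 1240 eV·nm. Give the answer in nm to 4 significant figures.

The Pfund series terminates on n_f = 5; the third line has n_i = 5+3 = 8.
ΔE = 122.4 × (1/5² − 1/8²) = 2.984 eV.
λ = 1240 / 2.984 = 415.6 nm.

415.6 nm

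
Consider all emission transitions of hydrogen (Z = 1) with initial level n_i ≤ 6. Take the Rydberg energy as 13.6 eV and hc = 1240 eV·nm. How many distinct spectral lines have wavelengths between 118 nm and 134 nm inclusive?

1

Enumerate all n_i → n_f pairs with 1 ≤ n_f < n_i ≤ 6 and compute λ = 1240 / [13.6·1·(1/n_f² − 1/n_i²)].
Lines falling in [118, 134] nm: 2→1 (121.6 nm).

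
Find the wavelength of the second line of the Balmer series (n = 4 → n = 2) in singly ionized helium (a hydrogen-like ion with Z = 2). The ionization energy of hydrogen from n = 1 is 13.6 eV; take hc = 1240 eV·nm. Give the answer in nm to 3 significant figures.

122 nm

The Balmer series terminates on n_f = 2; the second line has n_i = 2+2 = 4.
ΔE = 54.40 × (1/2² − 1/4²) = 10.20 eV.
λ = 1240 / 10.20 = 122 nm.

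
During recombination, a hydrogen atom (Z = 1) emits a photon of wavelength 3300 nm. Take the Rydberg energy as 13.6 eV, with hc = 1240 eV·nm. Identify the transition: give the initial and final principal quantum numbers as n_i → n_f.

The photon energy is ΔE = hc/λ = 1240 / 3300 = 0.3758 eV.
With Z = 1, ΔE = 13.60 × (1/n_f² − 1/n_i²), so 1/n_f² − 1/n_i² = 0.02763.
Trying n_f = 5 gives 1/n_i² = 0.01237, i.e. n_i ≈ 9; this pair matches.

n_i = 9, n_f = 5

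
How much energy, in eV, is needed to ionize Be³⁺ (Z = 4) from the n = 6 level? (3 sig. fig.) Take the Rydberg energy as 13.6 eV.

E_n = −13.6 Z²/n² = −217.6/n² eV for Z = 4.
E_6 = −217.6/36 = −6.04 eV, so ionization (to E = 0) requires 6.04 eV.

6.04 eV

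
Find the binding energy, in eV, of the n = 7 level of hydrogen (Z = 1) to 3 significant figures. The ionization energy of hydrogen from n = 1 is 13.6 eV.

0.278 eV

E_7 = −13.60/49 = −0.278 eV, so ionization (to E = 0) requires 0.278 eV.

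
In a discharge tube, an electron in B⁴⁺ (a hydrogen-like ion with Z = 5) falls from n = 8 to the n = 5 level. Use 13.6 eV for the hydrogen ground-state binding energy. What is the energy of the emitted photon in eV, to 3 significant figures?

The Bohr energies scale as Z², so for Z = 5: E_n = −340.0/n² eV.
E_8 = −340.0/64 = −5.313 eV and E_5 = −340.0/25 = −13.60 eV.
The photon energy is |E_8 − E_5| = 8.29 eV.

8.29 eV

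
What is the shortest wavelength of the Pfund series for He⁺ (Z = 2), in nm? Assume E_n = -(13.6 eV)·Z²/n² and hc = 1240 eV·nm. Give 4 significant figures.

569.9 nm

The Pfund series has lower level n_f = 5; the series limit corresponds to n_i → ∞.
ΔE_max = 13.6 × 4 / 5² = 2.176 eV.
λ_min = 1240 / 2.176 = 569.9 nm.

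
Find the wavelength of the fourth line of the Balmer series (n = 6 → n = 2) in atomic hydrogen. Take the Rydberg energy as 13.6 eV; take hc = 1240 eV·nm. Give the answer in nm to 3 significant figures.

The Balmer series terminates on n_f = 2; the fourth line has n_i = 2+4 = 6.
ΔE = 13.60 × (1/2² − 1/6²) = 3.022 eV.
λ = 1240 / 3.022 = 410 nm.

410 nm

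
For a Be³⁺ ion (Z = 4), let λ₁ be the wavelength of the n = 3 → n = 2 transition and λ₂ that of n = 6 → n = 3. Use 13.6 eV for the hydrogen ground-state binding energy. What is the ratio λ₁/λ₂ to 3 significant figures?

0.600

λ ∝ 1/ΔE ∝ 1/(1/n_f² − 1/n_i²), and the Z² and hc factors cancel in the ratio.
λ₁/λ₂ = (1/3² − 1/6²)/(1/2² − 1/3²) = 0.08333/0.1389 = 0.600.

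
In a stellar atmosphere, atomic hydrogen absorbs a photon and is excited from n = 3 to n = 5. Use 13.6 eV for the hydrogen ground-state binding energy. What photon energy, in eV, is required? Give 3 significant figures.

0.967 eV

E_5 = −13.60/25 = −0.5440 eV and E_3 = −13.60/9 = −1.511 eV.
The photon energy is |E_5 − E_3| = 0.967 eV.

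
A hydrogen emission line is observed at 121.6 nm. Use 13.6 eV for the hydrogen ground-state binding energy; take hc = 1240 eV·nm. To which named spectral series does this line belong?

ΔE = 1240/121.6 = 10.20 eV.
This matches 13.6 × (1/1² − 1/2²), so n_f = 1: the Lyman series.

Lyman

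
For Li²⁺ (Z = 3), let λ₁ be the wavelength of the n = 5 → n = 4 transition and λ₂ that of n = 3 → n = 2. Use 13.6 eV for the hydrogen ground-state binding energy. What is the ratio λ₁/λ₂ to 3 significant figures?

6.17

λ ∝ 1/ΔE ∝ 1/(1/n_f² − 1/n_i²), and the Z² and hc factors cancel in the ratio.
λ₁/λ₂ = (1/2² − 1/3²)/(1/4² − 1/5²) = 0.1389/0.02250 = 6.17.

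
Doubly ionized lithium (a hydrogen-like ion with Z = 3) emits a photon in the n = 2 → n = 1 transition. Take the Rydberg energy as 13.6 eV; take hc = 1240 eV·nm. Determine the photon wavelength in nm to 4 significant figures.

For Z = 3 the level energies scale as Z², so the effective Rydberg energy is 13.6 × 9 = 122.4 eV.
ΔE = 122.4 × (1/1² − 1/2²) = 122.4 × 0.7500 = 91.80 eV.
λ = hc/ΔE = 1240 / 91.80 = 13.51 nm.

13.51 nm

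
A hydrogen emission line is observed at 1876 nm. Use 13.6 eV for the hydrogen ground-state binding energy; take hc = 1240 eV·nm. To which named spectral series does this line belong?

Paschen

ΔE = 1240/1876 = 0.6610 eV.
This matches 13.6 × (1/3² − 1/4²), so n_f = 3: the Paschen series.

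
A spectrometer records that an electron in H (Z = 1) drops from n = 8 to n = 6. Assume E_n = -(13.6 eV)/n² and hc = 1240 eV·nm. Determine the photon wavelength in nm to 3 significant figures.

7500 nm

ΔE = 13.60 × (1/6² − 1/8²) = 13.60 × 0.01215 = 0.1653 eV.
λ = hc/ΔE = 1240 / 0.1653 = 7500 nm.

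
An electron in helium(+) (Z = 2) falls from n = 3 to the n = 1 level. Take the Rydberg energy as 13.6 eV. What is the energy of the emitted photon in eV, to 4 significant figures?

The Bohr energies scale as Z², so for Z = 2: E_n = −54.40/n² eV.
E_3 = −54.40/9 = −6.044 eV and E_1 = −54.40/1 = −54.40 eV.
The photon energy is |E_3 − E_1| = 48.36 eV.

48.36 eV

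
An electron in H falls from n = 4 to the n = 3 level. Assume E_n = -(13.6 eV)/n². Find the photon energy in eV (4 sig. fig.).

E_4 = −13.60/16 = −0.8500 eV and E_3 = −13.60/9 = −1.511 eV.
The photon energy is |E_4 − E_3| = 0.6611 eV.

0.6611 eV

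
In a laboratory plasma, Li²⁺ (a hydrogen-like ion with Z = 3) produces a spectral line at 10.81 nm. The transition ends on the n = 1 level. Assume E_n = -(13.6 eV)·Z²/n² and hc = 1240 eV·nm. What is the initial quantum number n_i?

n_i = 4

The photon energy is ΔE = hc/λ = 1240 / 10.81 = 114.7 eV.
With Z = 3, ΔE = 122.4 × (1/n_f² − 1/n_i²), so 1/n_f² − 1/n_i² = 0.9372.
With n_f = 1: 1/n_i² = 1/1 − 0.9372 = 0.06284, so n_i ≈ 3.99.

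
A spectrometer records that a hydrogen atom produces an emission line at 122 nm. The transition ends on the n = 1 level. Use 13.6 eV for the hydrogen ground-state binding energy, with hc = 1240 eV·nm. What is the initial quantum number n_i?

The photon energy is ΔE = hc/λ = 1240 / 122 = 10.16 eV.
With Z = 1, ΔE = 13.60 × (1/n_f² − 1/n_i²), so 1/n_f² − 1/n_i² = 0.7473.
With n_f = 1: 1/n_i² = 1/1 − 0.7473 = 0.2527, so n_i ≈ 1.99.

n_i = 2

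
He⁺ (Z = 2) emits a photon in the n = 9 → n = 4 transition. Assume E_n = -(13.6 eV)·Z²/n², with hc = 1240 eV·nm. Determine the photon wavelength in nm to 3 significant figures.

For Z = 2 the level energies scale as Z², so the effective Rydberg energy is 13.6 × 4 = 54.40 eV.
ΔE = 54.40 × (1/4² − 1/9²) = 54.40 × 0.05015 = 2.728 eV.
λ = hc/ΔE = 1240 / 2.728 = 454 nm.

454 nm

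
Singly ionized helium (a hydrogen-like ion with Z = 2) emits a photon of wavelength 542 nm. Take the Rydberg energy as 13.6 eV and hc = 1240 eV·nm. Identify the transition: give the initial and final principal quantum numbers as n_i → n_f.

n_i = 7, n_f = 4

The photon energy is ΔE = hc/λ = 1240 / 542 = 2.288 eV.
With Z = 2, ΔE = 54.40 × (1/n_f² − 1/n_i²), so 1/n_f² − 1/n_i² = 0.04206.
Trying n_f = 4 gives 1/n_i² = 0.02044, i.e. n_i ≈ 7; this pair matches.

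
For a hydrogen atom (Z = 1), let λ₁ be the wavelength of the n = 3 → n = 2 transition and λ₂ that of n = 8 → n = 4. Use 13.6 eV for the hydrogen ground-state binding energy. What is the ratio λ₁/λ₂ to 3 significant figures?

λ ∝ 1/ΔE ∝ 1/(1/n_f² − 1/n_i²), and the Z² and hc factors cancel in the ratio.
λ₁/λ₂ = (1/4² − 1/8²)/(1/2² − 1/3²) = 0.04688/0.1389 = 0.338.

0.338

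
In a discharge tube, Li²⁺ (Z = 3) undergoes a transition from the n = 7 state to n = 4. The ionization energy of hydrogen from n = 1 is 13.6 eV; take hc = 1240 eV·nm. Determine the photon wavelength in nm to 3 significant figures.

241 nm

For Z = 3 the level energies scale as Z², so the effective Rydberg energy is 13.6 × 9 = 122.4 eV.
ΔE = 122.4 × (1/4² − 1/7²) = 122.4 × 0.04209 = 5.152 eV.
λ = hc/ΔE = 1240 / 5.152 = 241 nm.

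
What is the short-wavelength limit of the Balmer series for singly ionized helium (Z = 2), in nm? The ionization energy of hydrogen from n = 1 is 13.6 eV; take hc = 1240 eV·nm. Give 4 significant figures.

91.18 nm

The Balmer series has lower level n_f = 2; the series limit corresponds to n_i → ∞.
ΔE_max = 13.6 × 4 / 2² = 13.60 eV.
λ_min = 1240 / 13.60 = 91.18 nm.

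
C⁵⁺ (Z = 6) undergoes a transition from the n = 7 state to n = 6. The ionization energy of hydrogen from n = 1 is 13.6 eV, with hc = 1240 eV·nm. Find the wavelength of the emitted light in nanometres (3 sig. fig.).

For Z = 6 the level energies scale as Z², so the effective Rydberg energy is 13.6 × 36 = 489.6 eV.
ΔE = 489.6 × (1/6² − 1/7²) = 489.6 × 0.007370 = 3.608 eV.
λ = hc/ΔE = 1240 / 3.608 = 344 nm.

344 nm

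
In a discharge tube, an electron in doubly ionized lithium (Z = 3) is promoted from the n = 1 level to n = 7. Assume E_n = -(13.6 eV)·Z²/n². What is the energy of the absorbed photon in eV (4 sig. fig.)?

119.9 eV

The Bohr energies scale as Z², so for Z = 3: E_n = −122.4/n² eV.
E_7 = −122.4/49 = −2.498 eV and E_1 = −122.4/1 = −122.4 eV.
The photon energy is |E_7 − E_1| = 119.9 eV.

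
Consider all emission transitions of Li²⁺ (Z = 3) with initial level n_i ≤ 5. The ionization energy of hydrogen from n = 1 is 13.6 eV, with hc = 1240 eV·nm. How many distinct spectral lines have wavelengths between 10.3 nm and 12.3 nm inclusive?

3

Enumerate all n_i → n_f pairs with 1 ≤ n_f < n_i ≤ 5 and compute λ = 1240 / [13.6·9·(1/n_f² − 1/n_i²)].
Lines falling in [10.3, 12.3] nm: 5→1 (10.55 nm), 4→1 (10.81 nm), 3→1 (11.40 nm).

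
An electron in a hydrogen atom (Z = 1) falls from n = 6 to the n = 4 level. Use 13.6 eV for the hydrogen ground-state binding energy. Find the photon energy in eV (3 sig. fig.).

E_6 = −13.60/36 = −0.3778 eV and E_4 = −13.60/16 = −0.8500 eV.
The photon energy is |E_6 − E_4| = 0.472 eV.

0.472 eV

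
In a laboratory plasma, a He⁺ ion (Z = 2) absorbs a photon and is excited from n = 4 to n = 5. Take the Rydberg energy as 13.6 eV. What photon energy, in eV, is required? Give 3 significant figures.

The Bohr energies scale as Z², so for Z = 2: E_n = −54.40/n² eV.
E_5 = −54.40/25 = −2.176 eV and E_4 = −54.40/16 = −3.400 eV.
The photon energy is |E_5 − E_4| = 1.22 eV.

1.22 eV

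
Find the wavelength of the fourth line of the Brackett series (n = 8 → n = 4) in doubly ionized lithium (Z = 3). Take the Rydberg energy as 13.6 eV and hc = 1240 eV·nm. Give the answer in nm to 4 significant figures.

The Brackett series terminates on n_f = 4; the fourth line has n_i = 4+4 = 8.
ΔE = 122.4 × (1/4² − 1/8²) = 5.738 eV.
λ = 1240 / 5.738 = 216.1 nm.

216.1 nm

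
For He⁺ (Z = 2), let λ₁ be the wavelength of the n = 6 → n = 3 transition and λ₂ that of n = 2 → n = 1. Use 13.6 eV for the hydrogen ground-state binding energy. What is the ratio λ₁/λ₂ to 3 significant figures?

λ ∝ 1/ΔE ∝ 1/(1/n_f² − 1/n_i²), and the Z² and hc factors cancel in the ratio.
λ₁/λ₂ = (1/1² − 1/2²)/(1/3² − 1/6²) = 0.7500/0.08333 = 9.00.

9.00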